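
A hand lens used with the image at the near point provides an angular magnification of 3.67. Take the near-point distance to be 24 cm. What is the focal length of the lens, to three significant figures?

8.99 cm

For the image at the near point, M = 1 + D/f.
f = D/(M - 1) = 24/(3.67 - 1) = 8.989 cm.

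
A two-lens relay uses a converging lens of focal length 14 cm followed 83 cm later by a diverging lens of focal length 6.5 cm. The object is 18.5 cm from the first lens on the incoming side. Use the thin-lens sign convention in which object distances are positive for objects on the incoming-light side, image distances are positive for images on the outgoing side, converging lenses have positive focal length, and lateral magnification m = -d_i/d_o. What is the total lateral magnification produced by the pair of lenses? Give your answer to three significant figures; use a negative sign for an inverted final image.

Lens 1: 1/d_i1 = 1/f_1 - 1/d_o1 = 1/14 - 1/18.5 = 0.01737 cm^-1, so d_i1 = 57.556 cm.
m_1 = -(57.556)/18.5 = -3.1111.
Object distance for lens 2: d_o2 = 83 - 57.556 = 25.444 cm.
Lens 2: 1/d_i2 = 1/f_2 - 1/d_o2 = 1/(-6.5) - 1/(25.444) = -0.19315 cm^-1, so d_i2 = -5.177 cm.
m_2 = -(-5.177)/(25.444) = 0.2035.
The system's lateral magnification is m_1 m_2 = (-3.1111)(0.2035) = -0.6330.

-0.633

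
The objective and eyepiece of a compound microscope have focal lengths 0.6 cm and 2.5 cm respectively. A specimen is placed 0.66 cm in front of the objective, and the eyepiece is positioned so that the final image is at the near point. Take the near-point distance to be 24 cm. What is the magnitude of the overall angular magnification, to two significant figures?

110

Objective: 1/d_i = 1/f_obj - 1/d_o = 1/0.6 - 1/0.66 = 0.15152 cm^-1, so d_i = 6.600 cm.
m_obj = -d_i/d_o = -6.600/0.66 = -10.000.
Eyepiece angular magnification (image at near point): M_eye = 1 + D/f_e = 1 + 24/2.5 = 10.600.
Overall M = m_obj x M_eye = (-10.000)(10.600) = -106.00.
|M| = 106.00.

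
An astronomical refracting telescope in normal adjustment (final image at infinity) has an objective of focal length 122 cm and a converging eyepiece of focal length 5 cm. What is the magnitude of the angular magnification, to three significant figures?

24.4

|M| = f_obj/|f_eye| = 122/5 = 24.400.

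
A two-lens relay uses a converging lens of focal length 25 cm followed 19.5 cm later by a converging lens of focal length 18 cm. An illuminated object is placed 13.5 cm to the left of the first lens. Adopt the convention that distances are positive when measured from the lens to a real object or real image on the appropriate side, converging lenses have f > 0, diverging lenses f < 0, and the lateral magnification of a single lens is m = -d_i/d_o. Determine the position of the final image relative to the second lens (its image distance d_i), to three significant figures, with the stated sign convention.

28.5 cm

First lens: d_i1 = 1/(1/25 - 1/13.5) = -29.348 cm.
With d_i1 < 0 the first image is virtual and lies on the object side; the object distance for lens 2 is d_o2 = 19.5 - (-29.348) = 48.848 cm.
Second lens: d_i2 = 1/(1/18 - 1/(48.848)) = 28.503 cm.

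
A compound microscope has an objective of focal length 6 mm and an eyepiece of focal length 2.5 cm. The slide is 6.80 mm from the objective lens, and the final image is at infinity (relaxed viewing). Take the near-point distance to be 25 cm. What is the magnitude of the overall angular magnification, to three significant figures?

75.0

Convert to cm: f_obj = 6 mm = 0.6 cm; d_o = 6.80 mm = 0.68 cm.
Objective: 1/d_i = 1/f_obj - 1/d_o = 1/0.6 - 1/0.68 = 0.19608 cm^-1, so d_i = 5.100 cm.
m_obj = -d_i/d_o = -5.100/0.68 = -7.500.
Eyepiece angular magnification (image at infinity): M_eye = D/f_e = 25/2.5 = 10.000.
Overall M = m_obj x M_eye = (-7.500)(10.000) = -75.00.
|M| = 75.00.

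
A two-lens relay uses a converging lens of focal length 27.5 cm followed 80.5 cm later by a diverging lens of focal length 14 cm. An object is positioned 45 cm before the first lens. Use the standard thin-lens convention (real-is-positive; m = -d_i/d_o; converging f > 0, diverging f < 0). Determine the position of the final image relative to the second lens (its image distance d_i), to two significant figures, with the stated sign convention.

-5.8 cm

First lens: d_i1 = 1/(1/27.5 - 1/45) = 70.714 cm.
Object distance for lens 2: d_o2 = 80.5 - 70.714 = 9.786 cm.
Second lens: d_i2 = 1/(1/(-14) - 1/(9.786)) = -5.760 cm.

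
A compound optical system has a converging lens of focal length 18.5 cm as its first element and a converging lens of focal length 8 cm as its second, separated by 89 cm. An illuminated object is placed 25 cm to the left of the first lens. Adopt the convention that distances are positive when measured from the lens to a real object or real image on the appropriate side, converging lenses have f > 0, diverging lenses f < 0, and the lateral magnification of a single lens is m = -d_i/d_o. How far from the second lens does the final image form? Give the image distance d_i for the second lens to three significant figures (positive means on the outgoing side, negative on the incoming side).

14.5 cm

Applying the thin-lens equation to the first lens, 1/18.5 = 1/25 + 1/d_i1, which gives d_i1 = 71.154 cm.
The intermediate image is 71.154 cm to the right of lens 1, so d_o2 = L - d_i1 = 89 - 71.154 = 17.846 cm.
Applying the thin-lens equation again with f_2 = 8 cm and d_o2 = 17.846 cm gives d_i2 = 14.500 cm.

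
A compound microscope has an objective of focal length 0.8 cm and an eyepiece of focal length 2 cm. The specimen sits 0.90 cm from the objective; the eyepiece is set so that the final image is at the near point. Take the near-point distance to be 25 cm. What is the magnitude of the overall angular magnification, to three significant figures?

Objective: 1/d_i = 1/f_obj - 1/d_o = 1/0.8 - 1/0.90 = 0.13889 cm^-1, so d_i = 7.200 cm.
m_obj = -d_i/d_o = -7.200/0.90 = -8.000.
Eyepiece angular magnification (image at near point): M_eye = 1 + D/f_e = 1 + 25/2 = 13.500.
Overall M = m_obj x M_eye = (-8.000)(13.500) = -108.00.
|M| = 108.00.

108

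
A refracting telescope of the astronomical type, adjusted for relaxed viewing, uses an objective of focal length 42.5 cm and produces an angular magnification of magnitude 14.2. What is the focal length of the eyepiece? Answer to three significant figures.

2.99 cm

|M| = f_obj/f_eye, so f_eye = f_obj/|M| = 42.5/14.2 = 2.993 cm.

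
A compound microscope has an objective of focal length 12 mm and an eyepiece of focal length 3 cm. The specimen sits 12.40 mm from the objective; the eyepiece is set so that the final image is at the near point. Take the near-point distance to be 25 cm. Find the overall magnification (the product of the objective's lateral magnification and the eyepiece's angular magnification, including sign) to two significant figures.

-280

Convert to cm: f_obj = 12 mm = 1.2 cm; d_o = 12.40 mm = 1.24 cm.
Objective: 1/d_i = 1/f_obj - 1/d_o = 1/1.2 - 1/1.24 = 0.02688 cm^-1, so d_i = 37.200 cm.
m_obj = -d_i/d_o = -37.200/1.24 = -30.000.
Eyepiece angular magnification (image at near point): M_eye = 1 + D/f_e = 1 + 25/3 = 9.333.
Overall M = m_obj x M_eye = (-30.000)(9.333) = -280.00.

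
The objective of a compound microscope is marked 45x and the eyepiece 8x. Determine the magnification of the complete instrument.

360

The overall magnification of a compound microscope is the product of the objective and eyepiece magnifications:
M = M_obj x M_eye = 45 x 8 = 360.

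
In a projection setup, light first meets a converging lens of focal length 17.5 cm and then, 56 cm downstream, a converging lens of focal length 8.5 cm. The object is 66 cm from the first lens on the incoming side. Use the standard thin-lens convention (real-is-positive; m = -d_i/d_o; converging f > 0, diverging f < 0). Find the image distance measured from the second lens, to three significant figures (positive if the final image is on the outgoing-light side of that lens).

11.6 cm

First lens: d_i1 = 1/(1/17.5 - 1/66) = 23.814 cm.
Object distance for lens 2: d_o2 = 56 - 23.814 = 32.186 cm.
Second lens: d_i2 = 1/(1/8.5 - 1/(32.186)) = 11.550 cm.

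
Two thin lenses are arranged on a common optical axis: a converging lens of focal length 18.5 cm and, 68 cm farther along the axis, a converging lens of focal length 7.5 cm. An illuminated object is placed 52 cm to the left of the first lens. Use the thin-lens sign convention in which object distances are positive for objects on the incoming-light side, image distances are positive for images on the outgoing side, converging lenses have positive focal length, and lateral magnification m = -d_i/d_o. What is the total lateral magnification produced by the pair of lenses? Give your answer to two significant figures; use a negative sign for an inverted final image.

0.13

First lens: d_i1 = 1/(1/18.5 - 1/52) = 28.716 cm.
m_1 = -(28.716)/52 = -0.5522.
Object distance for lens 2: d_o2 = 68 - 28.716 = 39.284 cm.
Second lens: d_i2 = 1/(1/7.5 - 1/(39.284)) = 9.270 cm.
m_2 = -(9.270)/(39.284) = -0.2360.
The system's lateral magnification is m_1 m_2 = (-0.5522)(-0.2360) = 0.1303.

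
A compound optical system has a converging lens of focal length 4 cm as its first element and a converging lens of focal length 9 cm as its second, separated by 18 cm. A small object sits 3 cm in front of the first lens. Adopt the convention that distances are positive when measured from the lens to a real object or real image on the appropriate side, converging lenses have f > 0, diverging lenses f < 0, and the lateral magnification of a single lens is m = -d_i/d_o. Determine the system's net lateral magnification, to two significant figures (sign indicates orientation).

Lens 1: 1/d_i1 = 1/f_1 - 1/d_o1 = 1/4 - 1/3 = -0.08333 cm^-1, so d_i1 = -12.000 cm.
m_1 = -(-12.000)/3 = 4.0000.
The intermediate image is virtual, 12.000 cm to the left of lens 1, so d_o2 = L - d_i1 = 18 - (-12.000) = 30.000 cm.
Lens 2: 1/d_i2 = 1/f_2 - 1/d_o2 = 1/9 - 1/(30.000) = 0.07778 cm^-1, so d_i2 = 12.857 cm.
m_2 = -(12.857)/(30.000) = -0.4286.
Total m = m_1 x m_2 = (4.0000)(-0.4286) = -1.7143.

-1.7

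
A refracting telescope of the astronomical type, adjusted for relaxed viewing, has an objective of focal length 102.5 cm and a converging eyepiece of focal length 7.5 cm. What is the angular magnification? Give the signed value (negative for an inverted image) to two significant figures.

-14

M = -f_obj/f_eye = -102.5/(7.5) = -13.667.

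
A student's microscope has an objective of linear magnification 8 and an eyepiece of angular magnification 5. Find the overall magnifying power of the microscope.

40

The overall magnification of a compound microscope is the product of the objective and eyepiece magnifications:
M = M_obj x M_eye = 8 x 5 = 40.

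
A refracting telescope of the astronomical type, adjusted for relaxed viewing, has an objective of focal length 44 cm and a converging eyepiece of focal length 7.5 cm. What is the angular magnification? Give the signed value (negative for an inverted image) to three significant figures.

-5.87

M = -f_obj/f_eye = -44/(7.5) = -5.867.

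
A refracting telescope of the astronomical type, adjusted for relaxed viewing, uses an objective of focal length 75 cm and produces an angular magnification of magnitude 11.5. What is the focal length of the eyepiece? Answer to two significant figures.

6.5 cm

|M| = f_obj/f_eye, so f_eye = f_obj/|M| = 75/11.5 = 6.522 cm.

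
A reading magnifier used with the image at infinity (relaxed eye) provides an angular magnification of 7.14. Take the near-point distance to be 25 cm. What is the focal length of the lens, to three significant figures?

3.50 cm

For the image at infinity, M = D/f.
f = D/M = 25/7.14 = 3.501 cm.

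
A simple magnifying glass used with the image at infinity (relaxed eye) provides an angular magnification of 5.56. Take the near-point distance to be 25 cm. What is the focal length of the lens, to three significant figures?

For the image at infinity, M = D/f.
f = D/M = 25/5.56 = 4.496 cm.

4.50 cm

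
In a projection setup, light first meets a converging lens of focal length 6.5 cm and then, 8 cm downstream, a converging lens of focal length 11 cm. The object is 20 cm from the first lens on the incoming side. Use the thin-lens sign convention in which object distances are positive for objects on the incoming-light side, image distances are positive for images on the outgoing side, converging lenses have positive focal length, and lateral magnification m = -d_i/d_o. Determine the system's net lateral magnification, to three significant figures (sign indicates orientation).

-0.419

Applying the thin-lens equation to the first lens, 1/6.5 = 1/20 + 1/d_i1, which gives d_i1 = 9.630 cm.
Its lateral magnification is m_1 = -d_i1/d_o1 = -(9.630)/20 = -0.4815.
This image would form 9.630 cm past lens 1, i.e. 1.630 cm beyond lens 2, so it is a virtual object for lens 2: d_o2 = 8 - 9.630 = -1.630 cm.
Applying the thin-lens equation again with f_2 = 11 cm and d_o2 = -1.630 cm gives d_i2 = 1.419 cm.
m_2 = -(1.419)/(-1.630) = 0.8710.
The system's lateral magnification is m_1 m_2 = (-0.4815)(0.8710) = -0.4194.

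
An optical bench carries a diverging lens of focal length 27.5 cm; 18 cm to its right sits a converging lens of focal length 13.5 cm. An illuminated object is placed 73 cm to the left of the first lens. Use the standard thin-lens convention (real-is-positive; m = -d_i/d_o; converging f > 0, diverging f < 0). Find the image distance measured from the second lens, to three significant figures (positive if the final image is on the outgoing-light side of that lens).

First lens: d_i1 = 1/(1/(-27.5) - 1/73) = -19.975 cm.
With d_i1 < 0 the first image is virtual and lies on the object side; the object distance for lens 2 is d_o2 = 18 - (-19.975) = 37.975 cm.
Second lens: d_i2 = 1/(1/13.5 - 1/(37.975)) = 20.946 cm.

20.9 cm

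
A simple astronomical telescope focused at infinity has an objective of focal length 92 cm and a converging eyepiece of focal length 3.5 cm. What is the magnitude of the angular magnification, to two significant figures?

26

|M| = f_obj/|f_eye| = 92/3.5 = 26.286.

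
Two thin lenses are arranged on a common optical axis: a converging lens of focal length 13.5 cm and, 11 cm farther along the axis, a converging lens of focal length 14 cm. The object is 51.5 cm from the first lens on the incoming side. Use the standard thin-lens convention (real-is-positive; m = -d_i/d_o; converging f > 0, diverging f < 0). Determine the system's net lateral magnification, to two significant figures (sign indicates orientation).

Applying the thin-lens equation to the first lens, 1/13.5 = 1/51.5 + 1/d_i1, which gives d_i1 = 18.296 cm.
Its lateral magnification is m_1 = -d_i1/d_o1 = -(18.296)/51.5 = -0.3553.
Since 18.296 cm > 11 cm, the first image lies past the second lens and serves as a virtual object: d_o2 = L - d_i1 = -7.296 cm.
Applying the thin-lens equation again with f_2 = 14 cm and d_o2 = -7.296 cm gives d_i2 = 4.796 cm.
m_2 = -(4.796)/(-7.296) = 0.6574.
Overall magnification: m = m_1 m_2 = -0.2335.

-0.23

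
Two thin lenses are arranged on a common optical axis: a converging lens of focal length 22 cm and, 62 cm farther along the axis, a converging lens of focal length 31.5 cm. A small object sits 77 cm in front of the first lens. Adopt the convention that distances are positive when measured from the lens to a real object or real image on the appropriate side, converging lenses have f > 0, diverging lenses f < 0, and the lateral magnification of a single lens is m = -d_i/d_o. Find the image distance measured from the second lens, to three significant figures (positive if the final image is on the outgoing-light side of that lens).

First lens: d_i1 = 1/(1/22 - 1/77) = 30.800 cm.
The intermediate image is 30.800 cm to the right of lens 1, so d_o2 = L - d_i1 = 62 - 30.800 = 31.200 cm.
Second lens: d_i2 = 1/(1/31.5 - 1/(31.200)) = -3276.000 cm.

-3280 cm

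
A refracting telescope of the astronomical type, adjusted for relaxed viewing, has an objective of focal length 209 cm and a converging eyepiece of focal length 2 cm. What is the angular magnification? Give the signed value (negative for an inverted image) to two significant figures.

-100

M = -f_obj/f_eye = -209/(2) = -104.500.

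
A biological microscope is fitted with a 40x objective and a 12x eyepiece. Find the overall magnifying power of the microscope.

480

The overall magnification of a compound microscope is the product of the objective and eyepiece magnifications:
M = M_obj x M_eye = 40 x 12 = 480.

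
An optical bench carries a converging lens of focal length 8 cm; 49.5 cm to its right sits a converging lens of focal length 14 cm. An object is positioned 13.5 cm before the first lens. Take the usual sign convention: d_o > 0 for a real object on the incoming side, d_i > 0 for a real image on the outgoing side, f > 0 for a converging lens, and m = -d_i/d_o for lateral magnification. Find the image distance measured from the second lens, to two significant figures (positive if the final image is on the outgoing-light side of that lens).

Lens 1: 1/d_i1 = 1/f_1 - 1/d_o1 = 1/8 - 1/13.5 = 0.05093 cm^-1, so d_i1 = 19.636 cm.
Object distance for lens 2: d_o2 = 49.5 - 19.636 = 29.864 cm.
Lens 2: 1/d_i2 = 1/f_2 - 1/d_o2 = 1/14 - 1/(29.864) = 0.03794 cm^-1, so d_i2 = 26.355 cm.

26 cm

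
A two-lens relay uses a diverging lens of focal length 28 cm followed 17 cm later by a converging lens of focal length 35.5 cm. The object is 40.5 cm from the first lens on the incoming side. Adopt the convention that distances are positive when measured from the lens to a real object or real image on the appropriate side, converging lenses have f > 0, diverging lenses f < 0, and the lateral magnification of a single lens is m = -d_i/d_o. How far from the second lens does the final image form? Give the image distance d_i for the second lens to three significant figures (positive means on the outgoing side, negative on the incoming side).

Lens 1: 1/d_i1 = 1/f_1 - 1/d_o1 = 1/(-28) - 1/40.5 = -0.06041 cm^-1, so d_i1 = -16.555 cm.
With d_i1 < 0 the first image is virtual and lies on the object side; the object distance for lens 2 is d_o2 = 17 - (-16.555) = 33.555 cm.
Lens 2: 1/d_i2 = 1/f_2 - 1/d_o2 = 1/35.5 - 1/(33.555) = -0.00163 cm^-1, so d_i2 = -612.358 cm.

-612 cm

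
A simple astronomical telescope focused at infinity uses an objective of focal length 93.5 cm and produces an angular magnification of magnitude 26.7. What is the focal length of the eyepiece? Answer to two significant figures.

|M| = f_obj/f_eye, so f_eye = f_obj/|M| = 93.5/26.7 = 3.502 cm.

3.5 cm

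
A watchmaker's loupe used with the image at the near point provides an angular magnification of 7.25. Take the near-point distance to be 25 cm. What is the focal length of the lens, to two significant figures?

For the image at the near point, M = 1 + D/f.
f = D/(M - 1) = 25/(7.25 - 1) = 4.000 cm.

4.0 cm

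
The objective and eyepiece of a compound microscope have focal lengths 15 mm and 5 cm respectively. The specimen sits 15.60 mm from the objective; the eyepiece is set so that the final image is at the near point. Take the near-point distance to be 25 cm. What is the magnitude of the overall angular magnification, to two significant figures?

Convert to cm: f_obj = 15 mm = 1.5 cm; d_o = 15.60 mm = 1.56 cm.
Objective: 1/d_i = 1/f_obj - 1/d_o = 1/1.5 - 1/1.56 = 0.02564 cm^-1, so d_i = 39.000 cm.
m_obj = -d_i/d_o = -39.000/1.56 = -25.000.
Eyepiece angular magnification (image at near point): M_eye = 1 + D/f_e = 1 + 25/5 = 6.000.
Overall M = m_obj x M_eye = (-25.000)(6.000) = -150.00.
|M| = 150.00.

150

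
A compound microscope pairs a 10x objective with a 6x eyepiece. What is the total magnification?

60

The overall magnification of a compound microscope is the product of the objective and eyepiece magnifications:
M = M_obj x M_eye = 10 x 6 = 60.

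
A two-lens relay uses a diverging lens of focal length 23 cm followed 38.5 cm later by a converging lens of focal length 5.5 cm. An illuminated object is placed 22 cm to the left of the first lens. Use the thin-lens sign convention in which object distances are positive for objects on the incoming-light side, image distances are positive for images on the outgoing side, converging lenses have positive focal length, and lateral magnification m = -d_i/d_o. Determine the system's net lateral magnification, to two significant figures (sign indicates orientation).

First lens: d_i1 = 1/(1/(-23) - 1/22) = -11.244 cm.
m_1 = -(-11.244)/22 = 0.5111.
The intermediate image is virtual, 11.244 cm to the left of lens 1, so d_o2 = L - d_i1 = 38.5 - (-11.244) = 49.744 cm.
Second lens: d_i2 = 1/(1/5.5 - 1/(49.744)) = 6.184 cm.
m_2 = -(6.184)/(49.744) = -0.1243.
Total m = m_1 x m_2 = (0.5111)(-0.1243) = -0.0635.

-0.064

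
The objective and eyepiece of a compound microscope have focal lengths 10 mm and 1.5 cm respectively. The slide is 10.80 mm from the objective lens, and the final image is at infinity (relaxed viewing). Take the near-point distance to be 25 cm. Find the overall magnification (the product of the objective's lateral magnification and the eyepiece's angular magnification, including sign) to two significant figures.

-210

Convert to cm: f_obj = 10 mm = 1 cm; d_o = 10.80 mm = 1.08 cm.
Objective: 1/d_i = 1/f_obj - 1/d_o = 1/1 - 1/1.08 = 0.07407 cm^-1, so d_i = 13.500 cm.
m_obj = -d_i/d_o = -13.500/1.08 = -12.500.
Eyepiece angular magnification (image at infinity): M_eye = D/f_e = 25/1.5 = 16.667.
Overall M = m_obj x M_eye = (-12.500)(16.667) = -208.33.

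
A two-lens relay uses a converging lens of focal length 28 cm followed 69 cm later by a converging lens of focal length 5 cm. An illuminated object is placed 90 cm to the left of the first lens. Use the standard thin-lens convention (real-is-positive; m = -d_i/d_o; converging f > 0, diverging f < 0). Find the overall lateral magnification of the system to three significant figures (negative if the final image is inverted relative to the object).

0.0967

Lens 1: 1/d_i1 = 1/f_1 - 1/d_o1 = 1/28 - 1/90 = 0.02460 cm^-1, so d_i1 = 40.645 cm.
m_1 = -(40.645)/90 = -0.4516.
That image sits 28.355 cm in front of the second lens, so d_o2 = 28.355 cm.
Lens 2: 1/d_i2 = 1/f_2 - 1/d_o2 = 1/5 - 1/(28.355) = 0.16473 cm^-1, so d_i2 = 6.070 cm.
m_2 = -(6.070)/(28.355) = -0.2141.
Overall magnification: m = m_1 m_2 = 0.0967.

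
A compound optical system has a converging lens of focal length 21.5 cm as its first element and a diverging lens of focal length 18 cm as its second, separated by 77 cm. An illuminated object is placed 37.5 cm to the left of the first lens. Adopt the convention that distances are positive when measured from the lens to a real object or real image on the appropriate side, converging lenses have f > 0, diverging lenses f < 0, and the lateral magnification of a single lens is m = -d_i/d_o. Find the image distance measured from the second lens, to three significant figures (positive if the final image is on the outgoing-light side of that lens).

-10.7 cm

Lens 1: 1/d_i1 = 1/f_1 - 1/d_o1 = 1/21.5 - 1/37.5 = 0.01984 cm^-1, so d_i1 = 50.391 cm.
The intermediate image is 50.391 cm to the right of lens 1, so d_o2 = L - d_i1 = 77 - 50.391 = 26.609 cm.
Lens 2: 1/d_i2 = 1/f_2 - 1/d_o2 = 1/(-18) - 1/(26.609) = -0.09314 cm^-1, so d_i2 = -10.737 cm.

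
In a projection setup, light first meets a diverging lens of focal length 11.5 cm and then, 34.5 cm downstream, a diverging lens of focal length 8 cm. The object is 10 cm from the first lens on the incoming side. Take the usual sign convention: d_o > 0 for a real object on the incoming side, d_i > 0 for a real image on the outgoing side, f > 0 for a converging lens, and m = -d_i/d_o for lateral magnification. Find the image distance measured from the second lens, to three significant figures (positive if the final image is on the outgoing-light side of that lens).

Lens 1: 1/d_i1 = 1/f_1 - 1/d_o1 = 1/(-11.5) - 1/10 = -0.18696 cm^-1, so d_i1 = -5.349 cm.
With d_i1 < 0 the first image is virtual and lies on the object side; the object distance for lens 2 is d_o2 = 34.5 - (-5.349) = 39.849 cm.
Lens 2: 1/d_i2 = 1/f_2 - 1/d_o2 = 1/(-8) - 1/(39.849) = -0.15009 cm^-1, so d_i2 = -6.662 cm.

-6.66 cm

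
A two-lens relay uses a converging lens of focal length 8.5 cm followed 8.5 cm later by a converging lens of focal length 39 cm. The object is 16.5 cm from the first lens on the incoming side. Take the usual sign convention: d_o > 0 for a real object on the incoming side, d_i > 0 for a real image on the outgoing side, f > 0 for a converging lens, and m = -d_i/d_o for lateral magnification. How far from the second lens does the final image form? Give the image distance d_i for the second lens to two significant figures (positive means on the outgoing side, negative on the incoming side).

7.3 cm

Applying the thin-lens equation to the first lens, 1/8.5 = 1/16.5 + 1/d_i1, which gives d_i1 = 17.531 cm.
Since 17.531 cm > 8.5 cm, the first image lies past the second lens and serves as a virtual object: d_o2 = L - d_i1 = -9.031 cm.
Applying the thin-lens equation again with f_2 = 39 cm and d_o2 = -9.031 cm gives d_i2 = 7.333 cm.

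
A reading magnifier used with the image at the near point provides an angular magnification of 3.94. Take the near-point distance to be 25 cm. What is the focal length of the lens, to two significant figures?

8.5 cm

For the image at the near point, M = 1 + D/f.
f = D/(M - 1) = 25/(3.94 - 1) = 8.503 cm.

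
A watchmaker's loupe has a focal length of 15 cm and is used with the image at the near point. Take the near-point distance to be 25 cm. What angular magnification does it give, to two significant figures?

M = 1 + D/f = 1 + 25/15 = 2.667.

2.7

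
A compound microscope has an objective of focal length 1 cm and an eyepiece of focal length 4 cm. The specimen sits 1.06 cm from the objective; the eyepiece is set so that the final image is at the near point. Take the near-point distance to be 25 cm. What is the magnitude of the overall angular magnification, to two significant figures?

120

Objective: 1/d_i = 1/f_obj - 1/d_o = 1/1 - 1/1.06 = 0.05660 cm^-1, so d_i = 17.667 cm.
m_obj = -d_i/d_o = -17.667/1.06 = -16.667.
Eyepiece angular magnification (image at near point): M_eye = 1 + D/f_e = 1 + 25/4 = 7.250.
Overall M = m_obj x M_eye = (-16.667)(7.250) = -120.83.
|M| = 120.83.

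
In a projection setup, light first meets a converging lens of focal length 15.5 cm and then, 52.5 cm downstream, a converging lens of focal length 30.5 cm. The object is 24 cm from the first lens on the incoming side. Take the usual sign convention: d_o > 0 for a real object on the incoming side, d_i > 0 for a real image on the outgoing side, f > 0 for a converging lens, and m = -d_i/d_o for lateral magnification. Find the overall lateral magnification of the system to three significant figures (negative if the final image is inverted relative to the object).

First lens: d_i1 = 1/(1/15.5 - 1/24) = 43.765 cm.
m_1 = -(43.765)/24 = -1.8235.
That image sits 8.735 cm in front of the second lens, so d_o2 = 8.735 cm.
Second lens: d_i2 = 1/(1/30.5 - 1/(8.735)) = -12.241 cm.
m_2 = -(-12.241)/(8.735) = 1.4014.
The system's lateral magnification is m_1 m_2 = (-1.8235)(1.4014) = -2.5554.

-2.56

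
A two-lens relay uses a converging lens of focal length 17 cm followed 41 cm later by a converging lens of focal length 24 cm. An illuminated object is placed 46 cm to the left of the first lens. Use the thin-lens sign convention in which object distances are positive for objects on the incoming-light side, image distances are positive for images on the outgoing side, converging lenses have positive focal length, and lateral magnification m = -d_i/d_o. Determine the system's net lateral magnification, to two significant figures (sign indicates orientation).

Applying the thin-lens equation to the first lens, 1/17 = 1/46 + 1/d_i1, which gives d_i1 = 26.966 cm.
Its lateral magnification is m_1 = -d_i1/d_o1 = -(26.966)/46 = -0.5862.
That image sits 14.034 cm in front of the second lens, so d_o2 = 14.034 cm.
Applying the thin-lens equation again with f_2 = 24 cm and d_o2 = 14.034 cm gives d_i2 = -33.799 cm.
m_2 = -(-33.799)/(14.034) = 2.4083.
Total m = m_1 x m_2 = (-0.5862)(2.4083) = -1.4118.

-1.4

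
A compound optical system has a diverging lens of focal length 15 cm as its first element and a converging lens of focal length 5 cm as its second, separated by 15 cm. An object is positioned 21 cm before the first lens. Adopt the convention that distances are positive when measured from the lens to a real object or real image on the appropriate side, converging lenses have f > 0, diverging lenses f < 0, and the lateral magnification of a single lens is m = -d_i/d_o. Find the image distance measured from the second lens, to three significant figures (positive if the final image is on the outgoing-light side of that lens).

6.33 cm

Lens 1: 1/d_i1 = 1/f_1 - 1/d_o1 = 1/(-15) - 1/21 = -0.11429 cm^-1, so d_i1 = -8.750 cm.
With d_i1 < 0 the first image is virtual and lies on the object side; the object distance for lens 2 is d_o2 = 15 - (-8.750) = 23.750 cm.
Lens 2: 1/d_i2 = 1/f_2 - 1/d_o2 = 1/5 - 1/(23.750) = 0.15789 cm^-1, so d_i2 = 6.333 cm.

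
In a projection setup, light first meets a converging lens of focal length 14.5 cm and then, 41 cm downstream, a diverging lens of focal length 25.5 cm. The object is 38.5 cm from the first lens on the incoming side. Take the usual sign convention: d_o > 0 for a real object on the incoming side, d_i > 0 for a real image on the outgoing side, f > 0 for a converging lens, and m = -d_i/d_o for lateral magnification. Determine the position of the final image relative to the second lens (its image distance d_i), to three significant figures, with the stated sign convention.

Applying the thin-lens equation to the first lens, 1/14.5 = 1/38.5 + 1/d_i1, which gives d_i1 = 23.260 cm.
That image sits 17.740 cm in front of the second lens, so d_o2 = 17.740 cm.
Applying the thin-lens equation again with f_2 = -25.5 cm and d_o2 = 17.740 cm gives d_i2 = -10.462 cm.

-10.5 cm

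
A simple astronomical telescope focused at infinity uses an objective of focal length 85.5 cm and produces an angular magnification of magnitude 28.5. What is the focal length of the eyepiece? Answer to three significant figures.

3.00 cm

|M| = f_obj/f_eye, so f_eye = f_obj/|M| = 85.5/28.5 = 3.000 cm.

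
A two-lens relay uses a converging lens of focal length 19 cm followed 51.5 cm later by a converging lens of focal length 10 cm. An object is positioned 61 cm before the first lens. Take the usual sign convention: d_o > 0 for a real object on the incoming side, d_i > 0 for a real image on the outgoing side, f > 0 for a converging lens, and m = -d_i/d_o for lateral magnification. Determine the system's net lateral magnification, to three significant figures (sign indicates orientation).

Applying the thin-lens equation to the first lens, 1/19 = 1/61 + 1/d_i1, which gives d_i1 = 27.595 cm.
Its lateral magnification is m_1 = -d_i1/d_o1 = -(27.595)/61 = -0.4524.
Object distance for lens 2: d_o2 = 51.5 - 27.595 = 23.905 cm.
Applying the thin-lens equation again with f_2 = 10 cm and d_o2 = 23.905 cm gives d_i2 = 17.192 cm.
m_2 = -(17.192)/(23.905) = -0.7192.
The system's lateral magnification is m_1 m_2 = (-0.4524)(-0.7192) = 0.3253.

0.325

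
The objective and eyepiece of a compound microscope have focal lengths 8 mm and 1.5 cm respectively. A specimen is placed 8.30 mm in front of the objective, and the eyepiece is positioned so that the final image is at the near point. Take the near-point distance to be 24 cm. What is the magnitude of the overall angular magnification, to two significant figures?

Convert to cm: f_obj = 8 mm = 0.8 cm; d_o = 8.30 mm = 0.83 cm.
Objective: 1/d_i = 1/f_obj - 1/d_o = 1/0.8 - 1/0.83 = 0.04518 cm^-1, so d_i = 22.133 cm.
m_obj = -d_i/d_o = -22.133/0.83 = -26.667.
Eyepiece angular magnification (image at near point): M_eye = 1 + D/f_e = 1 + 24/1.5 = 17.000.
Overall M = m_obj x M_eye = (-26.667)(17.000) = -453.33.
|M| = 453.33.

450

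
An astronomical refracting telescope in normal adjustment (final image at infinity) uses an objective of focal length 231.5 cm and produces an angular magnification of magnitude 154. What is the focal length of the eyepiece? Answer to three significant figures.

1.50 cm

|M| = f_obj/f_eye, so f_eye = f_obj/|M| = 231.5/154.0 = 1.503 cm.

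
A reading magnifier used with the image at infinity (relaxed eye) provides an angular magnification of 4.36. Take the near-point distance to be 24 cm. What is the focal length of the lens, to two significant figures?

5.5 cm

For the image at infinity, M = D/f.
f = D/M = 24/4.36 = 5.505 cm.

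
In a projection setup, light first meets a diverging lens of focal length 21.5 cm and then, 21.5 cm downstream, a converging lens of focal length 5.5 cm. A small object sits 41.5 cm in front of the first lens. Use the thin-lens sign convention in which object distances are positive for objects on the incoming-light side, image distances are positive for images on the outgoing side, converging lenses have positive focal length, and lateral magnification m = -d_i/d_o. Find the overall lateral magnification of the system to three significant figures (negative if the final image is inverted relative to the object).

First lens: d_i1 = 1/(1/(-21.5) - 1/41.5) = -14.163 cm.
m_1 = -(-14.163)/41.5 = 0.3413.
The intermediate image is virtual, 14.163 cm to the left of lens 1, so d_o2 = L - d_i1 = 21.5 - (-14.163) = 35.663 cm.
Second lens: d_i2 = 1/(1/5.5 - 1/(35.663)) = 6.503 cm.
m_2 = -(6.503)/(35.663) = -0.1823.
The system's lateral magnification is m_1 m_2 = (0.3413)(-0.1823) = -0.0622.

-0.0622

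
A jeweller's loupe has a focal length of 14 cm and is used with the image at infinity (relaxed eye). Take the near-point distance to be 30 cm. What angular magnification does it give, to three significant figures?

M = D/f = 30/14 = 2.143.

2.14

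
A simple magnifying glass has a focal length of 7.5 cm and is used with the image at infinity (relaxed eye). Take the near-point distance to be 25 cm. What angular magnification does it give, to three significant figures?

M = D/f = 25/7.5 = 3.333.

3.33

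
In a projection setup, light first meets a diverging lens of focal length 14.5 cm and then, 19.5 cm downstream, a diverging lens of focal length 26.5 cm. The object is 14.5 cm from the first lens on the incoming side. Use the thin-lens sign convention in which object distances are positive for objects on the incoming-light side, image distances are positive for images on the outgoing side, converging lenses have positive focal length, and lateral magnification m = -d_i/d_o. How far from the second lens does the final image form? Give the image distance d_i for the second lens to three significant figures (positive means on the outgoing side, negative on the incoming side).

-13.3 cm

First lens: d_i1 = 1/(1/(-14.5) - 1/14.5) = -7.250 cm.
The intermediate image is virtual, 7.250 cm to the left of lens 1, so d_o2 = L - d_i1 = 19.5 - (-7.250) = 26.750 cm.
Second lens: d_i2 = 1/(1/(-26.5) - 1/(26.750)) = -13.312 cm.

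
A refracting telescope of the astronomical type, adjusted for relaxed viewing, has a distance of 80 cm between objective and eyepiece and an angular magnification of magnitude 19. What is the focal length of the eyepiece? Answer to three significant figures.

4.00 cm

In normal adjustment the tube length equals f_obj + f_eye and |M| = f_obj/f_eye.
So f_obj = 19 f_eye and 19 f_eye + f_eye = 80 cm, giving f_eye = 80/20 = 4.000 cm and f_obj = 76.000 cm.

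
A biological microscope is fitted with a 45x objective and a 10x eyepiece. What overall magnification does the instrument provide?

450

The overall magnification of a compound microscope is the product of the objective and eyepiece magnifications:
M = M_obj x M_eye = 45 x 10 = 450.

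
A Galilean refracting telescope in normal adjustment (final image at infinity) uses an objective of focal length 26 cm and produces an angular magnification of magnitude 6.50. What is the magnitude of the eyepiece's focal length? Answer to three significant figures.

4.00 cm

|M| = f_obj/|f_eye|, so |f_eye| = f_obj/|M| = 26/6.5 = 4.000 cm.
(The eyepiece is diverging, so its signed focal length is -4.000 cm.)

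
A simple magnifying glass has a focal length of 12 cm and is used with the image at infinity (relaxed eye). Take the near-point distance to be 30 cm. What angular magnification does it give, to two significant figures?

M = D/f = 30/12 = 2.500.

2.5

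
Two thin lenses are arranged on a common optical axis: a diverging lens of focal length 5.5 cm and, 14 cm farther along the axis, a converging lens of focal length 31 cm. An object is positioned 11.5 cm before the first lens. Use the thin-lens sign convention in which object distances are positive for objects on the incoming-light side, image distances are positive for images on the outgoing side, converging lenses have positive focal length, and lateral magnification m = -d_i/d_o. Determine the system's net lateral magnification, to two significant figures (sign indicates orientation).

0.76

Applying the thin-lens equation to the first lens, 1/(-5.5) = 1/11.5 + 1/d_i1, which gives d_i1 = -3.721 cm.
Its lateral magnification is m_1 = -d_i1/d_o1 = -(-3.721)/11.5 = 0.3235.
With d_i1 < 0 the first image is virtual and lies on the object side; the object distance for lens 2 is d_o2 = 14 - (-3.721) = 17.721 cm.
Applying the thin-lens equation again with f_2 = 31 cm and d_o2 = 17.721 cm gives d_i2 = -41.368 cm.
m_2 = -(-41.368)/(17.721) = 2.3344.
Total m = m_1 x m_2 = (0.3235)(2.3344) = 0.7553.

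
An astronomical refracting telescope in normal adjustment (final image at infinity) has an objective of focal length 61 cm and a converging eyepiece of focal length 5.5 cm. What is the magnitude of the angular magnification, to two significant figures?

|M| = f_obj/|f_eye| = 61/5.5 = 11.091.

11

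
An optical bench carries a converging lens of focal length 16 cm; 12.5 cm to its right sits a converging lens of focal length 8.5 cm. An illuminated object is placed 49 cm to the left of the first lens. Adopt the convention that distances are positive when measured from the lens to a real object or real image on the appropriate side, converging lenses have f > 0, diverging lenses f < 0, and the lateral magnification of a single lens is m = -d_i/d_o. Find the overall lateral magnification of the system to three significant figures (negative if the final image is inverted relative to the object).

-0.209

Applying the thin-lens equation to the first lens, 1/16 = 1/49 + 1/d_i1, which gives d_i1 = 23.758 cm.
Its lateral magnification is m_1 = -d_i1/d_o1 = -(23.758)/49 = -0.4848.
This image would form 23.758 cm past lens 1, i.e. 11.258 cm beyond lens 2, so it is a virtual object for lens 2: d_o2 = 12.5 - 23.758 = -11.258 cm.
Applying the thin-lens equation again with f_2 = 8.5 cm and d_o2 = -11.258 cm gives d_i2 = 4.843 cm.
m_2 = -(4.843)/(-11.258) = 0.4302.
Overall magnification: m = m_1 m_2 = -0.2086.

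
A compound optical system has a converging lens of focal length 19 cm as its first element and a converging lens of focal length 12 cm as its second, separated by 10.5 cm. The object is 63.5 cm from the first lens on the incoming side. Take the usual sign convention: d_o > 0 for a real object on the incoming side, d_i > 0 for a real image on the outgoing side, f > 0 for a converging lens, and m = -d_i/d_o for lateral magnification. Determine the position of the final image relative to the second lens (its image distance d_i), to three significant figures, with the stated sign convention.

Lens 1: 1/d_i1 = 1/f_1 - 1/d_o1 = 1/19 - 1/63.5 = 0.03688 cm^-1, so d_i1 = 27.112 cm.
Since 27.112 cm > 10.5 cm, the first image lies past the second lens and serves as a virtual object: d_o2 = L - d_i1 = -16.612 cm.
Lens 2: 1/d_i2 = 1/f_2 - 1/d_o2 = 1/12 - 1/(-16.612) = 0.14353 cm^-1, so d_i2 = 6.967 cm.

6.97 cm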